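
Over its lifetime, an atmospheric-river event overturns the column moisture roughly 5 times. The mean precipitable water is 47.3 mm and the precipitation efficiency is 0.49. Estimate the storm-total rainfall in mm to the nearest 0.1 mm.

rainfall ≈ 115.9 mm

Each cycle deposits ε × PW = 0.49 × 47.3 = 23.177 mm.
Over 5 cycles: 5 × 23.177 = 115.9 mm.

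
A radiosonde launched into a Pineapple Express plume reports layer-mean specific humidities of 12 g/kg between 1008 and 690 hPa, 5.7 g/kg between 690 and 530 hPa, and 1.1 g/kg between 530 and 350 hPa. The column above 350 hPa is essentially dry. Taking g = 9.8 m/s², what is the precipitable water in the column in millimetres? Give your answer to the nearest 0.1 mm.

PW ≈ 50.3 mm

Precipitable water is the column-integrated vapour mass per unit area: PW = (1/g) Σ q̄ Δp, with q in kg/kg and Δp in Pa (1 kg/m² of water = 1 mm).
Layer 1008–690 hPa: Δp = 318 hPa = 31800 Pa, q̄ = 0.012 kg/kg → 0.012 × 31800 / 9.8 = 38.94 mm
Layer 690–530 hPa: Δp = 160 hPa = 16000 Pa, q̄ = 0.0057 kg/kg → 0.0057 × 16000 / 9.8 = 9.31 mm
Layer 530–350 hPa: Δp = 180 hPa = 18000 Pa, q̄ = 0.0011 kg/kg → 0.0011 × 18000 / 9.8 = 2.02 mm
PW = 38.94 + 9.31 + 2.02 = 50.27 ≈ 50.3 mm.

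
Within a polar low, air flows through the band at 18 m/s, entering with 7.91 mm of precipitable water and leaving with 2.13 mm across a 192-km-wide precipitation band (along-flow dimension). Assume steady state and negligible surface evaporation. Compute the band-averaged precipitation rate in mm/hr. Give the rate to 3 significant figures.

Column moisture flux per unit crosswind length is F = V × PW.
Inflow: F_in = 18 × 7.91 = 142.38 mm·m/s
Outflow: F_out = 18 × 2.13 = 38.34 mm·m/s
Steady-state rate R = (F_in − F_out)/L = (142.38 − 38.34) / 192000 m = 5.419e-04 mm/s.
R = 5.419e-04 × 3600 = 1.95 mm/hr.

R ≈ 1.95 mm/hr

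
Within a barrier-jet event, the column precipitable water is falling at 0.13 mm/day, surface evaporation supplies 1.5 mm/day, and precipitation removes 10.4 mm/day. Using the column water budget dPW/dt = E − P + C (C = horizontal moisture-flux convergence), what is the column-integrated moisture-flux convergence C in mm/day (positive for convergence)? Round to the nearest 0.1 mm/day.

C ≈ 8.8 mm/day

dPW/dt = -0.13 mm/day.
C = dPW/dt − E + P = (-0.13) − 1.5 + 10.4 = 8.8 mm/day.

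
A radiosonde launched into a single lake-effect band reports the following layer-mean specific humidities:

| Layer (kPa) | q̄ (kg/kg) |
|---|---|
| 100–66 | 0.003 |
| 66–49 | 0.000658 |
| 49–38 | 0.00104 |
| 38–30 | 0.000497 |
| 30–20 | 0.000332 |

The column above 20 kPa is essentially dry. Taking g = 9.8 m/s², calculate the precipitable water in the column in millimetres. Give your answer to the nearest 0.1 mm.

Precipitable water is the column-integrated vapour mass per unit area: PW = (1/g) Σ q̄ Δp, with q in kg/kg and Δp in Pa (1 kg/m² of water = 1 mm).
Layer 100–66 kPa: Δp = 340 hPa = 34000 Pa, q̄ = 0.003 kg/kg → 0.003 × 34000 / 9.8 = 10.41 mm
Layer 66–49 kPa: Δp = 170 hPa = 17000 Pa, q̄ = 0.000658 kg/kg → 0.000658 × 17000 / 9.8 = 1.14 mm
Layer 49–38 kPa: Δp = 110 hPa = 11000 Pa, q̄ = 0.00104 kg/kg → 0.00104 × 11000 / 9.8 = 1.17 mm
Layer 38–30 kPa: Δp = 80 hPa = 8000 Pa, q̄ = 0.000497 kg/kg → 0.000497 × 8000 / 9.8 = 0.41 mm
Layer 30–20 kPa: Δp = 100 hPa = 10000 Pa, q̄ = 0.000332 kg/kg → 0.000332 × 10000 / 9.8 = 0.34 mm
PW = 10.41 + 1.14 + 1.17 + 0.41 + 0.34 = 13.47 ≈ 13.5 mm.

PW ≈ 13.5 mm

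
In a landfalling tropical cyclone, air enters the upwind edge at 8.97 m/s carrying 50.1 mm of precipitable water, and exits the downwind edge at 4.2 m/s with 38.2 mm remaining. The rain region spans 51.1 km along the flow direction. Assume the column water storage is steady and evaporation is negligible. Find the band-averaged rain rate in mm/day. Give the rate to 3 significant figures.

Column moisture flux per unit crosswind length is F = V × PW.
Inflow: F_in = 8.97 × 50.1 = 449.397 mm·m/s
Outflow: F_out = 4.2 × 38.2 = 160.44 mm·m/s
Steady-state rate R = (F_in − F_out)/L = (449.397 − 160.44) / 51100 m = 5.655e-03 mm/s.
R = 5.655e-03 × 3600 × 24 = 489 mm/day.

R ≈ 489 mm/day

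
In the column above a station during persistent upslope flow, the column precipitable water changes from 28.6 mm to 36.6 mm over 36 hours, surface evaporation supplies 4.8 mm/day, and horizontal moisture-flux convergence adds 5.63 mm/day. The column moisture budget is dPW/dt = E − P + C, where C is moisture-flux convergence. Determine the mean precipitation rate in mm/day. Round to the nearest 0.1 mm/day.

P ≈ 5.1 mm/day

dPW/dt = (36.6 − 28.6) mm / (36/24 day) = +5.333 mm/day.
P = E + C − dPW/dt = 4.8 + (5.63) − (+5.333) = 5.1 mm/day.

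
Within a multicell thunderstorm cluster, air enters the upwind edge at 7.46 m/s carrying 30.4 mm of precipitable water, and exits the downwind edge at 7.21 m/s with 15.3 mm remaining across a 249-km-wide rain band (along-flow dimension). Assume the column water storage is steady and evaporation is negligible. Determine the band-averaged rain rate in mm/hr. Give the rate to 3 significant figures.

R ≈ 1.68 mm/hr

Column moisture flux per unit crosswind length is F = V × PW.
Inflow: F_in = 7.46 × 30.4 = 226.784 mm·m/s
Outflow: F_out = 7.21 × 15.3 = 110.313 mm·m/s
Steady-state rate R = (F_in − F_out)/L = (226.784 − 110.313) / 249000 m = 4.678e-04 mm/s.
R = 4.678e-04 × 3600 = 1.68 mm/hr.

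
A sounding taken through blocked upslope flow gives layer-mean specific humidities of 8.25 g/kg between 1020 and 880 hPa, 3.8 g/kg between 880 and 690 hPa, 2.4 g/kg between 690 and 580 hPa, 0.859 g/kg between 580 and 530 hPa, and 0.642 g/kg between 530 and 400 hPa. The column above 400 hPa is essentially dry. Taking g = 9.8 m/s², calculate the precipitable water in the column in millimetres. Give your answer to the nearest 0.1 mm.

PW ≈ 23.1 mm

Precipitable water is the column-integrated vapour mass per unit area: PW = (1/g) Σ q̄ Δp, with q in kg/kg and Δp in Pa (1 kg/m² of water = 1 mm).
Layer 1020–880 hPa: Δp = 140 hPa = 14000 Pa, q̄ = 0.00825 kg/kg → 0.00825 × 14000 / 9.8 = 11.79 mm
Layer 880–690 hPa: Δp = 190 hPa = 19000 Pa, q̄ = 0.0038 kg/kg → 0.0038 × 19000 / 9.8 = 7.37 mm
Layer 690–580 hPa: Δp = 110 hPa = 11000 Pa, q̄ = 0.0024 kg/kg → 0.0024 × 11000 / 9.8 = 2.69 mm
Layer 580–530 hPa: Δp = 50 hPa = 5000 Pa, q̄ = 0.000859 kg/kg → 0.000859 × 5000 / 9.8 = 0.44 mm
Layer 530–400 hPa: Δp = 130 hPa = 13000 Pa, q̄ = 0.000642 kg/kg → 0.000642 × 13000 / 9.8 = 0.85 mm
PW = 11.79 + 7.37 + 2.69 + 0.44 + 0.85 = 23.14 ≈ 23.1 mm.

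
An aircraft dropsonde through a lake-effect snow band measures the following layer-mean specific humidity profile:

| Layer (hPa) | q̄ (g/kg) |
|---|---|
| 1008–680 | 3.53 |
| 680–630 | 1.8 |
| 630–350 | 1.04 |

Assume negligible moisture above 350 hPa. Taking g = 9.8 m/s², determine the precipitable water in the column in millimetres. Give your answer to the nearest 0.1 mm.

PW ≈ 15.7 mm

Precipitable water is the column-integrated vapour mass per unit area: PW = (1/g) Σ q̄ Δp, with q in kg/kg and Δp in Pa (1 kg/m² of water = 1 mm).
Layer 1008–680 hPa: Δp = 328 hPa = 32800 Pa, q̄ = 0.00353 kg/kg → 0.00353 × 32800 / 9.8 = 11.81 mm
Layer 680–630 hPa: Δp = 50 hPa = 5000 Pa, q̄ = 0.0018 kg/kg → 0.0018 × 5000 / 9.8 = 0.92 mm
Layer 630–350 hPa: Δp = 280 hPa = 28000 Pa, q̄ = 0.00104 kg/kg → 0.00104 × 28000 / 9.8 = 2.97 mm
PW = 11.81 + 0.92 + 2.97 = 15.70 ≈ 15.7 mm.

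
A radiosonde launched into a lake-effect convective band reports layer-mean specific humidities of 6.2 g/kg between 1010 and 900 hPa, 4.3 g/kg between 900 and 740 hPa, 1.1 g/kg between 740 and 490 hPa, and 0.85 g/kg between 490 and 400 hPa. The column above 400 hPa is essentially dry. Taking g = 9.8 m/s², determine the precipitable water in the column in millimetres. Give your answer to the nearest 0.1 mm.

Precipitable water is the column-integrated vapour mass per unit area: PW = (1/g) Σ q̄ Δp, with q in kg/kg and Δp in Pa (1 kg/m² of water = 1 mm).
Layer 1010–900 hPa: Δp = 110 hPa = 11000 Pa, q̄ = 0.0062 kg/kg → 0.0062 × 11000 / 9.8 = 6.96 mm
Layer 900–740 hPa: Δp = 160 hPa = 16000 Pa, q̄ = 0.0043 kg/kg → 0.0043 × 16000 / 9.8 = 7.02 mm
Layer 740–490 hPa: Δp = 250 hPa = 25000 Pa, q̄ = 0.0011 kg/kg → 0.0011 × 25000 / 9.8 = 2.81 mm
Layer 490–400 hPa: Δp = 90 hPa = 9000 Pa, q̄ = 0.00085 kg/kg → 0.00085 × 9000 / 9.8 = 0.78 mm
PW = 6.96 + 7.02 + 2.81 + 0.78 = 17.57 ≈ 17.6 mm.

PW ≈ 17.6 mm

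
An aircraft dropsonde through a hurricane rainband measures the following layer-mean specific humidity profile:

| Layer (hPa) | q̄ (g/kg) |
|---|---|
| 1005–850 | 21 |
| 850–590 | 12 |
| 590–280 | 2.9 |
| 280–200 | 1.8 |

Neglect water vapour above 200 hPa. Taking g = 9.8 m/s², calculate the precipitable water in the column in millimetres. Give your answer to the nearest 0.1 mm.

PW ≈ 75.7 mm

Precipitable water is the column-integrated vapour mass per unit area: PW = (1/g) Σ q̄ Δp, with q in kg/kg and Δp in Pa (1 kg/m² of water = 1 mm).
Layer 1005–850 hPa: Δp = 155 hPa = 15500 Pa, q̄ = 0.021 kg/kg → 0.021 × 15500 / 9.8 = 33.21 mm
Layer 850–590 hPa: Δp = 260 hPa = 26000 Pa, q̄ = 0.012 kg/kg → 0.012 × 26000 / 9.8 = 31.84 mm
Layer 590–280 hPa: Δp = 310 hPa = 31000 Pa, q̄ = 0.0029 kg/kg → 0.0029 × 31000 / 9.8 = 9.17 mm
Layer 280–200 hPa: Δp = 80 hPa = 8000 Pa, q̄ = 0.0018 kg/kg → 0.0018 × 8000 / 9.8 = 1.47 mm
PW = 33.21 + 31.84 + 9.17 + 1.47 = 75.69 ≈ 75.7 mm.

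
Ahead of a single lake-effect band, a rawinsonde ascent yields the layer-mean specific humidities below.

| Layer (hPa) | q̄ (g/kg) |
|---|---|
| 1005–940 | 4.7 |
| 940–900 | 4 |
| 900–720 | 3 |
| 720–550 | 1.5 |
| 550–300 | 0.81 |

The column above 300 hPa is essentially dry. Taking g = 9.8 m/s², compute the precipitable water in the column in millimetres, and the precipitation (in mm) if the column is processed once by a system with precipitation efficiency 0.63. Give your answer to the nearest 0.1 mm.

PW ≈ 14.9 mm; precipitation ≈ 9.4 mm

Precipitable water is the column-integrated vapour mass per unit area: PW = (1/g) Σ q̄ Δp, with q in kg/kg and Δp in Pa (1 kg/m² of water = 1 mm).
Layer 1005–940 hPa: Δp = 65 hPa = 6500 Pa, q̄ = 0.0047 kg/kg → 0.0047 × 6500 / 9.8 = 3.12 mm
Layer 940–900 hPa: Δp = 40 hPa = 4000 Pa, q̄ = 0.004 kg/kg → 0.004 × 4000 / 9.8 = 1.63 mm
Layer 900–720 hPa: Δp = 180 hPa = 18000 Pa, q̄ = 0.003 kg/kg → 0.003 × 18000 / 9.8 = 5.51 mm
Layer 720–550 hPa: Δp = 170 hPa = 17000 Pa, q̄ = 0.0015 kg/kg → 0.0015 × 17000 / 9.8 = 2.60 mm
Layer 550–300 hPa: Δp = 250 hPa = 25000 Pa, q̄ = 0.00081 kg/kg → 0.00081 × 25000 / 9.8 = 2.07 mm
PW = 3.12 + 1.63 + 5.51 + 2.60 + 2.07 = 14.93 ≈ 14.9 mm.
Precipitation = ε × PW = 0.63 × 14.9 = 9.4 mm.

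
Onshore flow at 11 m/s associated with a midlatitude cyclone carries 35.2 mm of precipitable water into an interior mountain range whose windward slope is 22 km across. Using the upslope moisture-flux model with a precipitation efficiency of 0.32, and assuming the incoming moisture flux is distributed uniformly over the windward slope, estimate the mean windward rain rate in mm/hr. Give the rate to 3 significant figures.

R ≈ 20.3 mm/hr

Incoming column moisture flux per unit ridge length: F = V × PW = 11 × 35.2 = 387.2 mm·m/s.
Spread over the 22 km slope with efficiency ε = 0.32: R = ε·F/W = 0.32 × 387.2 / 22000 m = 5.632e-03 mm/s.
R = 5.632e-03 × 3600 = 20.3 mm/hr.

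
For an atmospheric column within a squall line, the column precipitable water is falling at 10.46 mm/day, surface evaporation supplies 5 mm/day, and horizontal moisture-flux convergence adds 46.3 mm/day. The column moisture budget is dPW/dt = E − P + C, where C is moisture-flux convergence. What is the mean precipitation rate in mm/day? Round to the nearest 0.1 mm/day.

dPW/dt = -10.46 mm/day.
P = E + C − dPW/dt = 5 + (46.3) − (-10.46) = 61.8 mm/day.

P ≈ 61.8 mm/day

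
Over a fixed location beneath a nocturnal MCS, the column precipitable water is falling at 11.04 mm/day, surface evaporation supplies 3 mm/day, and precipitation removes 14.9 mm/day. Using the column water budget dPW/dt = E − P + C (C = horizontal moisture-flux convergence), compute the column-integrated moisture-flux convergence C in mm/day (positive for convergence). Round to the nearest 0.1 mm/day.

dPW/dt = -11.04 mm/day.
C = dPW/dt − E + P = (-11.04) − 3 + 14.9 = 0.9 mm/day.

C ≈ 0.9 mm/day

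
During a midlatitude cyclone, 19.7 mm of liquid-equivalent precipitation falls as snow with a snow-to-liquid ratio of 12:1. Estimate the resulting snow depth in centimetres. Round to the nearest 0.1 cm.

Snow depth = liquid × ratio = 19.7 mm × 12 = 236.4 mm = 23.6 cm.

snow depth ≈ 23.6 cm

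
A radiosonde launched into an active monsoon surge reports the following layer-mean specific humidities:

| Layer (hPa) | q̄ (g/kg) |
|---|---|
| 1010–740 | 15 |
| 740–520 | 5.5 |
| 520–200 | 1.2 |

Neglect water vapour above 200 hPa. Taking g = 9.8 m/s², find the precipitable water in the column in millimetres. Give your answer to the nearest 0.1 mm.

PW ≈ 57.6 mm

Precipitable water is the column-integrated vapour mass per unit area: PW = (1/g) Σ q̄ Δp, with q in kg/kg and Δp in Pa (1 kg/m² of water = 1 mm).
Layer 1010–740 hPa: Δp = 270 hPa = 27000 Pa, q̄ = 0.015 kg/kg → 0.015 × 27000 / 9.8 = 41.33 mm
Layer 740–520 hPa: Δp = 220 hPa = 22000 Pa, q̄ = 0.0055 kg/kg → 0.0055 × 22000 / 9.8 = 12.35 mm
Layer 520–200 hPa: Δp = 320 hPa = 32000 Pa, q̄ = 0.0012 kg/kg → 0.0012 × 32000 / 9.8 = 3.92 mm
PW = 41.33 + 12.35 + 3.92 = 57.60 ≈ 57.6 mm.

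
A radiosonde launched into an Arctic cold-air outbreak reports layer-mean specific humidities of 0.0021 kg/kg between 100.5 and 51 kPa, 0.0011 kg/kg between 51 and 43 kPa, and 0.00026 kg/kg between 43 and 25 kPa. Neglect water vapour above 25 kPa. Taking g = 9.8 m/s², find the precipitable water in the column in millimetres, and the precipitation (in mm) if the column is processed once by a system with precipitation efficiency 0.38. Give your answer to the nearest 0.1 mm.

Precipitable water is the column-integrated vapour mass per unit area: PW = (1/g) Σ q̄ Δp, with q in kg/kg and Δp in Pa (1 kg/m² of water = 1 mm).
Layer 100.5–51 kPa: Δp = 495 hPa = 49500 Pa, q̄ = 0.0021 kg/kg → 0.0021 × 49500 / 9.8 = 10.61 mm
Layer 51–43 kPa: Δp = 80 hPa = 8000 Pa, q̄ = 0.0011 kg/kg → 0.0011 × 8000 / 9.8 = 0.90 mm
Layer 43–25 kPa: Δp = 180 hPa = 18000 Pa, q̄ = 0.00026 kg/kg → 0.00026 × 18000 / 9.8 = 0.48 mm
PW = 10.61 + 0.90 + 0.48 = 11.99 ≈ 12.0 mm.
Precipitation = ε × PW = 0.38 × 12.0 = 4.6 mm.

PW ≈ 12.0 mm; precipitation ≈ 4.6 mm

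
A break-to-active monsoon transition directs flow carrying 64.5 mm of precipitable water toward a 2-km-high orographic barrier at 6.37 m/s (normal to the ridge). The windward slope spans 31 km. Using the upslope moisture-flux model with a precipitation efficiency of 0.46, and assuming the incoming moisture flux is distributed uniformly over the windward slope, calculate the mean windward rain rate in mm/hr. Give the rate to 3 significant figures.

R ≈ 21.9 mm/hr

Incoming column moisture flux per unit ridge length: F = V × PW = 6.37 × 64.5 = 410.865 mm·m/s.
Spread over the 31 km slope with efficiency ε = 0.46: R = ε·F/W = 0.46 × 410.865 / 31000 m = 6.097e-03 mm/s.
R = 6.097e-03 × 3600 = 21.9 mm/hr.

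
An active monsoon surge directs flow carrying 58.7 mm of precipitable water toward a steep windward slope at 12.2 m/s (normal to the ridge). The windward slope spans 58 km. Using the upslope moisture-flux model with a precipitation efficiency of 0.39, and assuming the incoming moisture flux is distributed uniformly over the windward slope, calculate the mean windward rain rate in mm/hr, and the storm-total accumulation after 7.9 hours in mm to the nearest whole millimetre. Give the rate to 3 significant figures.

Incoming column moisture flux per unit ridge length: F = V × PW = 12.2 × 58.7 = 716.14 mm·m/s.
Spread over the 58 km slope with efficiency ε = 0.39: R = ε·F/W = 0.39 × 716.14 / 58000 m = 4.815e-03 mm/s.
R = 4.815e-03 × 3600 = 17.3 mm/hr.
Over 7.9 h: total = 17.3 × 7.9 = 136.67 ≈ 137 mm.

R ≈ 17.3 mm/hr; total ≈ 137 mm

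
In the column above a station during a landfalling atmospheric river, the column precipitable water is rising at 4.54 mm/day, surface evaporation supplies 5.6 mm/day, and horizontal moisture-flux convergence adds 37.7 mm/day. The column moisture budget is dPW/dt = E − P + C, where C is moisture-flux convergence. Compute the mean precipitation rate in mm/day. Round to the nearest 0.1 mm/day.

P ≈ 38.8 mm/day

dPW/dt = +4.54 mm/day.
P = E + C − dPW/dt = 5.6 + (37.7) − (+4.54) = 38.8 mm/day.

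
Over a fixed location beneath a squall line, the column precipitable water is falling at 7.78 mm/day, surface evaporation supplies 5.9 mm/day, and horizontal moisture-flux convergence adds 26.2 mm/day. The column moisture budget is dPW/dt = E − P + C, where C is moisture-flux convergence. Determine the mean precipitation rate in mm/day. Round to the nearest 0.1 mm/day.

dPW/dt = -7.78 mm/day.
P = E + C − dPW/dt = 5.9 + (26.2) − (-7.78) = 39.9 mm/day.

P ≈ 39.9 mm/day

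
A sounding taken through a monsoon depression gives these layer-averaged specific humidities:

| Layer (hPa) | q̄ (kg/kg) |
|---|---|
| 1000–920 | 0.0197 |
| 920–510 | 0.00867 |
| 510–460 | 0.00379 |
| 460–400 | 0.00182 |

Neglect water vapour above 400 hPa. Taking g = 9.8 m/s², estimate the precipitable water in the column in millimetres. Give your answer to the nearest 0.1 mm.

Precipitable water is the column-integrated vapour mass per unit area: PW = (1/g) Σ q̄ Δp, with q in kg/kg and Δp in Pa (1 kg/m² of water = 1 mm).
Layer 1000–920 hPa: Δp = 80 hPa = 8000 Pa, q̄ = 0.0197 kg/kg → 0.0197 × 8000 / 9.8 = 16.08 mm
Layer 920–510 hPa: Δp = 410 hPa = 41000 Pa, q̄ = 0.00867 kg/kg → 0.00867 × 41000 / 9.8 = 36.27 mm
Layer 510–460 hPa: Δp = 50 hPa = 5000 Pa, q̄ = 0.00379 kg/kg → 0.00379 × 5000 / 9.8 = 1.93 mm
Layer 460–400 hPa: Δp = 60 hPa = 6000 Pa, q̄ = 0.00182 kg/kg → 0.00182 × 6000 / 9.8 = 1.11 mm
PW = 16.08 + 36.27 + 1.93 + 1.11 = 55.39 ≈ 55.4 mm.

PW ≈ 55.4 mm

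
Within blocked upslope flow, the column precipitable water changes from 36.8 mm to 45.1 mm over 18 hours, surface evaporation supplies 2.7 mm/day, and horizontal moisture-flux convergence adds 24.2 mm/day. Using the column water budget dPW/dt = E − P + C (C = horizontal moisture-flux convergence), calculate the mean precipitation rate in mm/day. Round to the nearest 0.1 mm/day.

P ≈ 15.8 mm/day

dPW/dt = (45.1 − 36.8) mm / (18/24 day) = +11.067 mm/day.
P = E + C − dPW/dt = 2.7 + (24.2) − (+11.067) = 15.8 mm/day.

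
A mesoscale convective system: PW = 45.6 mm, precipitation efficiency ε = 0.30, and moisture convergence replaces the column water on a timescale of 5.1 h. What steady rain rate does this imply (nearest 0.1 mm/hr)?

R ≈ 2.7 mm/hr

Each overturning extracts ε × PW = 0.30 × 45.6 = 13.68 mm.
Rate = ε·PW / τ = 13.68 / 5.1 h = 2.7 mm/hr.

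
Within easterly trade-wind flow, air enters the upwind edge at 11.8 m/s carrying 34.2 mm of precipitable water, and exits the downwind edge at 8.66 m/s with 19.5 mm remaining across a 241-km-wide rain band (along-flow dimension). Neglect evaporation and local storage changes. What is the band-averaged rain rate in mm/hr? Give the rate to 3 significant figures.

Column moisture flux per unit crosswind length is F = V × PW.
Inflow: F_in = 11.8 × 34.2 = 403.56 mm·m/s
Outflow: F_out = 8.66 × 19.5 = 168.87 mm·m/s
Steady-state rate R = (F_in − F_out)/L = (403.56 − 168.87) / 241000 m = 9.738e-04 mm/s.
R = 9.738e-04 × 3600 = 3.51 mm/hr.

R ≈ 3.51 mm/hr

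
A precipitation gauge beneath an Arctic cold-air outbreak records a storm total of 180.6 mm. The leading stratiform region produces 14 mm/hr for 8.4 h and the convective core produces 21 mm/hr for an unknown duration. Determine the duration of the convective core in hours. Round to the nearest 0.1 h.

duration ≈ 3.0 h

Known phases: 14 × 8.4 = 117.6 mm.
Remaining depth = 180.6 − 117.6 = 63 mm.
Duration = 63 / 21 = 3.0 h.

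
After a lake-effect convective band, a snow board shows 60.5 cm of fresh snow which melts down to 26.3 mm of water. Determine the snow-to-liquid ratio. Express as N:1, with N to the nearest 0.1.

ratio ≈ 23.0

Ratio = snow depth / SWE = 605 mm / 26.3 mm = 23.0, i.e. 23.0:1.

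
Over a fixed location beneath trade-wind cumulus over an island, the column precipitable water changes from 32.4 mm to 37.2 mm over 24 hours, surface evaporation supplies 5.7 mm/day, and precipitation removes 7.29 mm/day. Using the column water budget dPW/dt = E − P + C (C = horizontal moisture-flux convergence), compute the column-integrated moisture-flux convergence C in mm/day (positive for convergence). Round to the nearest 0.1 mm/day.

C ≈ 6.4 mm/day

dPW/dt = (37.2 − 32.4) mm / (24/24 day) = +4.800 mm/day.
C = dPW/dt − E + P = (+4.800) − 5.7 + 7.29 = 6.4 mm/day.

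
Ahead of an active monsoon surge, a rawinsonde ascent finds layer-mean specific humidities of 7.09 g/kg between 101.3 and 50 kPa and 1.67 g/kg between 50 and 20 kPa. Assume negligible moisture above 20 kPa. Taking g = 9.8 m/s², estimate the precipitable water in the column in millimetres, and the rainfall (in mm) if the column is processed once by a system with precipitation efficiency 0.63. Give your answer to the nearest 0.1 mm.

Precipitable water is the column-integrated vapour mass per unit area: PW = (1/g) Σ q̄ Δp, with q in kg/kg and Δp in Pa (1 kg/m² of water = 1 mm).
Layer 101.3–50 kPa: Δp = 513 hPa = 51300 Pa, q̄ = 0.00709 kg/kg → 0.00709 × 51300 / 9.8 = 37.11 mm
Layer 50–20 kPa: Δp = 300 hPa = 30000 Pa, q̄ = 0.00167 kg/kg → 0.00167 × 30000 / 9.8 = 5.11 mm
PW = 37.11 + 5.11 = 42.22 ≈ 42.2 mm.
Rainfall = ε × PW = 0.63 × 42.2 = 26.6 mm.

PW ≈ 42.2 mm; rainfall ≈ 26.6 mm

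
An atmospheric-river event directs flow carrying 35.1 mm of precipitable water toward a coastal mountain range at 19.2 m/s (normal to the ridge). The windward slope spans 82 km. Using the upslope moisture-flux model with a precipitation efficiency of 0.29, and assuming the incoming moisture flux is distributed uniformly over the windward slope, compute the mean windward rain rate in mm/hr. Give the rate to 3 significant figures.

Incoming column moisture flux per unit ridge length: F = V × PW = 19.2 × 35.1 = 673.92 mm·m/s.
Spread over the 82 km slope with efficiency ε = 0.29: R = ε·F/W = 0.29 × 673.92 / 82000 m = 2.383e-03 mm/s.
R = 2.383e-03 × 3600 = 8.58 mm/hr.

R ≈ 8.58 mm/hr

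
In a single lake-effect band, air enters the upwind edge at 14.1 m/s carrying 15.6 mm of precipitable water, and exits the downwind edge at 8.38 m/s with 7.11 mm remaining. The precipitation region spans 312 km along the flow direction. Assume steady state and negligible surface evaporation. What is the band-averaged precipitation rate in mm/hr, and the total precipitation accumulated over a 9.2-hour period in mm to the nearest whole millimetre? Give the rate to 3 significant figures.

Column moisture flux per unit crosswind length is F = V × PW.
Inflow: F_in = 14.1 × 15.6 = 219.96 mm·m/s
Outflow: F_out = 8.38 × 7.11 = 59.5818 mm·m/s
Steady-state rate R = (F_in − F_out)/L = (219.96 − 59.5818) / 312000 m = 5.140e-04 mm/s.
R = 5.140e-04 × 3600 = 1.85 mm/hr.
Over 9.2 h: total = 1.85 × 9.2 = 17.02 ≈ 17 mm.

R ≈ 1.85 mm/hr; total ≈ 17 mm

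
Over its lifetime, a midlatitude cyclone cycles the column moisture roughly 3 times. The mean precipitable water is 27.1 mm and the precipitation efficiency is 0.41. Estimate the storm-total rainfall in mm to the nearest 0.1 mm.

Each cycle deposits ε × PW = 0.41 × 27.1 = 11.111 mm.
Over 3 cycles: 3 × 11.111 = 33.3 mm.

rainfall ≈ 33.3 mm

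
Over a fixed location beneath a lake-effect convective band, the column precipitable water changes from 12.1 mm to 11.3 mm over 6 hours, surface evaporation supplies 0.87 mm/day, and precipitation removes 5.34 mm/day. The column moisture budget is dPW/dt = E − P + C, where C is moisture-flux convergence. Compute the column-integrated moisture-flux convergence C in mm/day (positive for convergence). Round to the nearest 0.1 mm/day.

C ≈ 1.3 mm/day

dPW/dt = (11.3 − 12.1) mm / (6/24 day) = -3.200 mm/day.
C = dPW/dt − E + P = (-3.200) − 0.87 + 5.34 = 1.3 mm/day.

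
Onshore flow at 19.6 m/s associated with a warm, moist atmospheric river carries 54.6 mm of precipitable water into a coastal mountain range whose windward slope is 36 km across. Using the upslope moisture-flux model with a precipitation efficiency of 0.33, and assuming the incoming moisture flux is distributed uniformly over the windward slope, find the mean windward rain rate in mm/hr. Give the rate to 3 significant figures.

R ≈ 35.3 mm/hr

Incoming column moisture flux per unit ridge length: F = V × PW = 19.6 × 54.6 = 1070.16 mm·m/s.
Spread over the 36 km slope with efficiency ε = 0.33: R = ε·F/W = 0.33 × 1070.16 / 36000 m = 9.810e-03 mm/s.
R = 9.810e-03 × 3600 = 35.3 mm/hr.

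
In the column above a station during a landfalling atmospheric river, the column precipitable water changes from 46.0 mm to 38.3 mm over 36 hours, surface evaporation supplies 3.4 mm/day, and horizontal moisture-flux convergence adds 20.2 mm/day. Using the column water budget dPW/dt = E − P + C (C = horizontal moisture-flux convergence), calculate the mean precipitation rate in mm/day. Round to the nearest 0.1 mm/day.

P ≈ 28.7 mm/day

dPW/dt = (38.3 − 46.0) mm / (36/24 day) = -5.133 mm/day.
P = E + C − dPW/dt = 3.4 + (20.2) − (-5.133) = 28.7 mm/day.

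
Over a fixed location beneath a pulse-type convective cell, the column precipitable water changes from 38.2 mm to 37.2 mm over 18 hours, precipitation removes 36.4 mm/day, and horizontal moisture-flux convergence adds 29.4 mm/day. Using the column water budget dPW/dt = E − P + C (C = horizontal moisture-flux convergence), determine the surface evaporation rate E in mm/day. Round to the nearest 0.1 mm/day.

E ≈ 5.7 mm/day

dPW/dt = (37.2 − 38.2) mm / (18/24 day) = -1.333 mm/day.
E = dPW/dt + P − C = (-1.333) + 36.4 − (29.4) = 5.7 mm/day.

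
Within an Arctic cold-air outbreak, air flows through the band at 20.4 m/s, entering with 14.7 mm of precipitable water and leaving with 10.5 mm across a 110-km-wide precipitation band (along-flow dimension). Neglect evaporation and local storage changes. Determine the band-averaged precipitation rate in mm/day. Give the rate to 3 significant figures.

R ≈ 67.3 mm/day

Column moisture flux per unit crosswind length is F = V × PW.
Inflow: F_in = 20.4 × 14.7 = 299.88 mm·m/s
Outflow: F_out = 20.4 × 10.5 = 214.2 mm·m/s
Steady-state rate R = (F_in − F_out)/L = (299.88 − 214.2) / 110000 m = 7.789e-04 mm/s.
R = 7.789e-04 × 3600 × 24 = 67.3 mm/day.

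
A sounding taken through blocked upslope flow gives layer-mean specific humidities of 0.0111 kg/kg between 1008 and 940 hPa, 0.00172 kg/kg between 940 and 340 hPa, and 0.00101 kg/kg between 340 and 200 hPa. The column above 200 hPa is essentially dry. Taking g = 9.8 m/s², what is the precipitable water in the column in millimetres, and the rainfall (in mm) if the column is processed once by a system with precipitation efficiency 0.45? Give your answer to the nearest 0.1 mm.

PW ≈ 19.7 mm; rainfall ≈ 8.9 mm

Precipitable water is the column-integrated vapour mass per unit area: PW = (1/g) Σ q̄ Δp, with q in kg/kg and Δp in Pa (1 kg/m² of water = 1 mm).
Layer 1008–940 hPa: Δp = 68 hPa = 6800 Pa, q̄ = 0.0111 kg/kg → 0.0111 × 6800 / 9.8 = 7.70 mm
Layer 940–340 hPa: Δp = 600 hPa = 60000 Pa, q̄ = 0.00172 kg/kg → 0.00172 × 60000 / 9.8 = 10.53 mm
Layer 340–200 hPa: Δp = 140 hPa = 14000 Pa, q̄ = 0.00101 kg/kg → 0.00101 × 14000 / 9.8 = 1.44 mm
PW = 7.70 + 10.53 + 1.44 = 19.67 ≈ 19.7 mm.
Rainfall = ε × PW = 0.45 × 19.7 = 8.9 mm.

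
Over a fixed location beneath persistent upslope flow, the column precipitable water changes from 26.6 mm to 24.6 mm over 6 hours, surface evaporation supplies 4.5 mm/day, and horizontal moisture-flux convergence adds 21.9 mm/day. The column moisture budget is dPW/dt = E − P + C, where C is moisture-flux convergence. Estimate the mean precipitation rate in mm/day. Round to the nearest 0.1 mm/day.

P ≈ 34.4 mm/day

dPW/dt = (24.6 − 26.6) mm / (6/24 day) = -8.000 mm/day.
P = E + C − dPW/dt = 4.5 + (21.9) − (-8.000) = 34.4 mm/day.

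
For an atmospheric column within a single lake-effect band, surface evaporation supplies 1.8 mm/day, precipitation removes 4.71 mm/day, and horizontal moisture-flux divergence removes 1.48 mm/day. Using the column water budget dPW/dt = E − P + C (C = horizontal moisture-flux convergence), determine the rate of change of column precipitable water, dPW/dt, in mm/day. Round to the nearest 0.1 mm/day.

dPW/dt = E − P + C = 1.8 − 4.71 + (-1.48) = -4.4 mm/day.

dPW/dt ≈ -4.4 mm/day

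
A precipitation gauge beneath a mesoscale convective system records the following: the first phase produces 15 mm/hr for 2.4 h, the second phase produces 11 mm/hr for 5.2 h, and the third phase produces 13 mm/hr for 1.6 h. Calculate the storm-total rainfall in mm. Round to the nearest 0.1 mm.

Total = Σ Rᵢ Δtᵢ = 15 × 2.4 + 11 × 5.2 + 13 × 1.6
      = 36 + 57.2 + 20.8 = 114.0 mm.

total ≈ 114.0 mm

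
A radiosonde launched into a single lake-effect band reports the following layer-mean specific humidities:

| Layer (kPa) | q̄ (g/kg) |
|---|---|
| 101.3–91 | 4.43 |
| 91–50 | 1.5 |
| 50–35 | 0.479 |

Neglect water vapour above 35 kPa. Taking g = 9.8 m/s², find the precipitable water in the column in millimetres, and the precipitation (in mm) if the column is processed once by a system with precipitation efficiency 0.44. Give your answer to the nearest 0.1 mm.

PW ≈ 11.7 mm; precipitation ≈ 5.1 mm

Precipitable water is the column-integrated vapour mass per unit area: PW = (1/g) Σ q̄ Δp, with q in kg/kg and Δp in Pa (1 kg/m² of water = 1 mm).
Layer 101.3–91 kPa: Δp = 103 hPa = 10300 Pa, q̄ = 0.00443 kg/kg → 0.00443 × 10300 / 9.8 = 4.66 mm
Layer 91–50 kPa: Δp = 410 hPa = 41000 Pa, q̄ = 0.0015 kg/kg → 0.0015 × 41000 / 9.8 = 6.28 mm
Layer 50–35 kPa: Δp = 150 hPa = 15000 Pa, q̄ = 0.000479 kg/kg → 0.000479 × 15000 / 9.8 = 0.73 mm
PW = 4.66 + 6.28 + 0.73 = 11.67 ≈ 11.7 mm.
Precipitation = ε × PW = 0.44 × 11.7 = 5.1 mm.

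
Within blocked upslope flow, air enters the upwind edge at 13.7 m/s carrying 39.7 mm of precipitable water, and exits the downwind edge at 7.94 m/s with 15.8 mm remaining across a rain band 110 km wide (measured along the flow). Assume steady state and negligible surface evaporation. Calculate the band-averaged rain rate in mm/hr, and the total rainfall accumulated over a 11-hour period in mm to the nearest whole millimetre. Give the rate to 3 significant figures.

Column moisture flux per unit crosswind length is F = V × PW.
Inflow: F_in = 13.7 × 39.7 = 543.89 mm·m/s
Outflow: F_out = 7.94 × 15.8 = 125.452 mm·m/s
Steady-state rate R = (F_in − F_out)/L = (543.89 − 125.452) / 110000 m = 3.804e-03 mm/s.
R = 3.804e-03 × 3600 = 13.7 mm/hr.
Over 11 h: total = 13.7 × 11 = 150.7 ≈ 151 mm.

R ≈ 13.7 mm/hr; total ≈ 151 mm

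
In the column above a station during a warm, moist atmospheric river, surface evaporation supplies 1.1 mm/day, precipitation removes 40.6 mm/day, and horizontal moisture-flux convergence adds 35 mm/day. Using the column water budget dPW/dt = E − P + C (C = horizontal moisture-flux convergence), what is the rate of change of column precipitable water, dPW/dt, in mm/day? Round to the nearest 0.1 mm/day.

dPW/dt = E − P + C = 1.1 − 40.6 + (35) = -4.5 mm/day.

dPW/dt ≈ -4.5 mm/day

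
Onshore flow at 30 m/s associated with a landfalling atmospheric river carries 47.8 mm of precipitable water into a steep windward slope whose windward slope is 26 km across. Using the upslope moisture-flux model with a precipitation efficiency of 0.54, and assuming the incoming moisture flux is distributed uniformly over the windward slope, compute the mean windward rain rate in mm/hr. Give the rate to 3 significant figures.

R ≈ 107 mm/hr

Incoming column moisture flux per unit ridge length: F = V × PW = 30 × 47.8 = 1434 mm·m/s.
Spread over the 26 km slope with efficiency ε = 0.54: R = ε·F/W = 0.54 × 1434 / 26000 m = 2.978e-02 mm/s.
R = 2.978e-02 × 3600 = 107 mm/hr.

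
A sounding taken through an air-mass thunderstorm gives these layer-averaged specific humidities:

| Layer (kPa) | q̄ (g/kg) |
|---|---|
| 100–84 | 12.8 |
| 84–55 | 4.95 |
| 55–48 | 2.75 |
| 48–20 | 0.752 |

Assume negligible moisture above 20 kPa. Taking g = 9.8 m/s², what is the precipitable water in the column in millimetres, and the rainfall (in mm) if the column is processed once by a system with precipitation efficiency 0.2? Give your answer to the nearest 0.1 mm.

PW ≈ 39.7 mm; rainfall ≈ 7.9 mm

Precipitable water is the column-integrated vapour mass per unit area: PW = (1/g) Σ q̄ Δp, with q in kg/kg and Δp in Pa (1 kg/m² of water = 1 mm).
Layer 100–84 kPa: Δp = 160 hPa = 16000 Pa, q̄ = 0.0128 kg/kg → 0.0128 × 16000 / 9.8 = 20.90 mm
Layer 84–55 kPa: Δp = 290 hPa = 29000 Pa, q̄ = 0.00495 kg/kg → 0.00495 × 29000 / 9.8 = 14.65 mm
Layer 55–48 kPa: Δp = 70 hPa = 7000 Pa, q̄ = 0.00275 kg/kg → 0.00275 × 7000 / 9.8 = 1.96 mm
Layer 48–20 kPa: Δp = 280 hPa = 28000 Pa, q̄ = 0.000752 kg/kg → 0.000752 × 28000 / 9.8 = 2.15 mm
PW = 20.90 + 14.65 + 1.96 + 2.15 = 39.66 ≈ 39.7 mm.
Rainfall = ε × PW = 0.2 × 39.7 = 7.9 mm.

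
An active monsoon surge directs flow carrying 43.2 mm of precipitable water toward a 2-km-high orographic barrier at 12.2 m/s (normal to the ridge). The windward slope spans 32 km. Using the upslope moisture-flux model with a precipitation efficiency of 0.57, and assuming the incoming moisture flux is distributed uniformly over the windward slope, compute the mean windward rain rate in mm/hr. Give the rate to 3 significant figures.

Incoming column moisture flux per unit ridge length: F = V × PW = 12.2 × 43.2 = 527.04 mm·m/s.
Spread over the 32 km slope with efficiency ε = 0.57: R = ε·F/W = 0.57 × 527.04 / 32000 m = 9.388e-03 mm/s.
R = 9.388e-03 × 3600 = 33.8 mm/hr.

R ≈ 33.8 mm/hr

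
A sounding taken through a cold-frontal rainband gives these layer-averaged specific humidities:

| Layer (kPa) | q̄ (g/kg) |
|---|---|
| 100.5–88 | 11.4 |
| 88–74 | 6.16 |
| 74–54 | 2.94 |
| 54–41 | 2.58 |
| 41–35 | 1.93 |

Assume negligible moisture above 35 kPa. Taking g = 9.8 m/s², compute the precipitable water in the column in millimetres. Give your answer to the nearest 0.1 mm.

Precipitable water is the column-integrated vapour mass per unit area: PW = (1/g) Σ q̄ Δp, with q in kg/kg and Δp in Pa (1 kg/m² of water = 1 mm).
Layer 100.5–88 kPa: Δp = 125 hPa = 12500 Pa, q̄ = 0.0114 kg/kg → 0.0114 × 12500 / 9.8 = 14.54 mm
Layer 88–74 kPa: Δp = 140 hPa = 14000 Pa, q̄ = 0.00616 kg/kg → 0.00616 × 14000 / 9.8 = 8.80 mm
Layer 74–54 kPa: Δp = 200 hPa = 20000 Pa, q̄ = 0.00294 kg/kg → 0.00294 × 20000 / 9.8 = 6.00 mm
Layer 54–41 kPa: Δp = 130 hPa = 13000 Pa, q̄ = 0.00258 kg/kg → 0.00258 × 13000 / 9.8 = 3.42 mm
Layer 41–35 kPa: Δp = 60 hPa = 6000 Pa, q̄ = 0.00193 kg/kg → 0.00193 × 6000 / 9.8 = 1.18 mm
PW = 14.54 + 8.80 + 6.00 + 3.42 + 1.18 = 33.94 ≈ 33.9 mm.

PW ≈ 33.9 mm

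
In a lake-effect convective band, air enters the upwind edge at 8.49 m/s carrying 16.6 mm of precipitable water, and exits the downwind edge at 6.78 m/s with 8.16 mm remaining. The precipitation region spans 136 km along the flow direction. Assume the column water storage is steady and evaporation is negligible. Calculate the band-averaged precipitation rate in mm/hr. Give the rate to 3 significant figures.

R ≈ 2.27 mm/hr

Column moisture flux per unit crosswind length is F = V × PW.
Inflow: F_in = 8.49 × 16.6 = 140.934 mm·m/s
Outflow: F_out = 6.78 × 8.16 = 55.3248 mm·m/s
Steady-state rate R = (F_in − F_out)/L = (140.934 − 55.3248) / 136000 m = 6.295e-04 mm/s.
R = 6.295e-04 × 3600 = 2.27 mm/hr.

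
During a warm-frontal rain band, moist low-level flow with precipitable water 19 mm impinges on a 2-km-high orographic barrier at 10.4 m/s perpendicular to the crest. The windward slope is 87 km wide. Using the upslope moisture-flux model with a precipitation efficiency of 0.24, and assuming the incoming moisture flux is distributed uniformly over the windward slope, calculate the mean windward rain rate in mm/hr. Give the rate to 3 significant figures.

Incoming column moisture flux per unit ridge length: F = V × PW = 10.4 × 19 = 197.6 mm·m/s.
Spread over the 87 km slope with efficiency ε = 0.24: R = ε·F/W = 0.24 × 197.6 / 87000 m = 5.451e-04 mm/s.
R = 5.451e-04 × 3600 = 1.96 mm/hr.

R ≈ 1.96 mm/hr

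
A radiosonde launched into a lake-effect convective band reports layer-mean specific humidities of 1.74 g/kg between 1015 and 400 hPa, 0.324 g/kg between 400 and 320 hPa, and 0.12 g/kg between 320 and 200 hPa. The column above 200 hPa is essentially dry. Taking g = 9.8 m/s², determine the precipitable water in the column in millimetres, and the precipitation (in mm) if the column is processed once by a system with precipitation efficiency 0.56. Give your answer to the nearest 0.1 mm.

PW ≈ 11.3 mm; precipitation ≈ 6.3 mm

Precipitable water is the column-integrated vapour mass per unit area: PW = (1/g) Σ q̄ Δp, with q in kg/kg and Δp in Pa (1 kg/m² of water = 1 mm).
Layer 1015–400 hPa: Δp = 615 hPa = 61500 Pa, q̄ = 0.00174 kg/kg → 0.00174 × 61500 / 9.8 = 10.92 mm
Layer 400–320 hPa: Δp = 80 hPa = 8000 Pa, q̄ = 0.000324 kg/kg → 0.000324 × 8000 / 9.8 = 0.26 mm
Layer 320–200 hPa: Δp = 120 hPa = 12000 Pa, q̄ = 0.00012 kg/kg → 0.00012 × 12000 / 9.8 = 0.15 mm
PW = 10.92 + 0.26 + 0.15 = 11.33 ≈ 11.3 mm.
Precipitation = ε × PW = 0.56 × 11.3 = 6.3 mm.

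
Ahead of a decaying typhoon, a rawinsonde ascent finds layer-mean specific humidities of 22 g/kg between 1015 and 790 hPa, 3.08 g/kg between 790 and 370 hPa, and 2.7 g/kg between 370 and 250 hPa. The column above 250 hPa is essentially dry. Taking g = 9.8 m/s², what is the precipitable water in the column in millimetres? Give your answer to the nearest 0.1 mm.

PW ≈ 67.0 mm

Precipitable water is the column-integrated vapour mass per unit area: PW = (1/g) Σ q̄ Δp, with q in kg/kg and Δp in Pa (1 kg/m² of water = 1 mm).
Layer 1015–790 hPa: Δp = 225 hPa = 22500 Pa, q̄ = 0.022 kg/kg → 0.022 × 22500 / 9.8 = 50.51 mm
Layer 790–370 hPa: Δp = 420 hPa = 42000 Pa, q̄ = 0.00308 kg/kg → 0.00308 × 42000 / 9.8 = 13.20 mm
Layer 370–250 hPa: Δp = 120 hPa = 12000 Pa, q̄ = 0.0027 kg/kg → 0.0027 × 12000 / 9.8 = 3.31 mm
PW = 50.51 + 13.20 + 3.31 = 67.02 ≈ 67.0 mm.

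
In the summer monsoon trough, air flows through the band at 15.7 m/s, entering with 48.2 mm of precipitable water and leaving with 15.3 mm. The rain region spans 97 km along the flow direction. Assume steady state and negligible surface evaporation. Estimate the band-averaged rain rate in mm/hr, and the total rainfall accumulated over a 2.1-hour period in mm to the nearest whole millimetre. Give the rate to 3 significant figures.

Column moisture flux per unit crosswind length is F = V × PW.
Inflow: F_in = 15.7 × 48.2 = 756.74 mm·m/s
Outflow: F_out = 15.7 × 15.3 = 240.21 mm·m/s
Steady-state rate R = (F_in − F_out)/L = (756.74 − 240.21) / 97000 m = 5.325e-03 mm/s.
R = 5.325e-03 × 3600 = 19.2 mm/hr.
Over 2.1 h: total = 19.2 × 2.1 = 40.32 ≈ 40 mm.

R ≈ 19.2 mm/hr; total ≈ 40 mm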